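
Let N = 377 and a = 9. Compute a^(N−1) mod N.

9^1 ≡ 9 (mod 377)
9^2 ≡ 9^2 = 81 ≡ 81 (mod 377)
9^4 ≡ 81^2 = 6561 ≡ 152 (mod 377)
9^8 ≡ 152^2 = 23104 ≡ 107 (mod 377)
9^16 ≡ 107^2 = 11449 ≡ 139 (mod 377)
9^32 ≡ 139^2 = 19321 ≡ 94 (mod 377)
9^64 ≡ 94^2 = 8836 ≡ 165 (mod 377)
9^128 ≡ 165^2 = 27225 ≡ 81 (mod 377)
9^256 ≡ 81^2 = 6561 ≡ 152 (mod 377)
376 = 256 + 64 + 32 + 16 + 8 in binary powers of 2.
So 9^376 ≡ 152 · 165 · 94 · 139 · 107 ≡ 256 (mod 377).
Since 256 ≠ 1, base 9 is a Fermat witness: 377 is composite.

256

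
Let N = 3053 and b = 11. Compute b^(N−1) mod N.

11^1 ≡ 11 (mod 3053)
11^2 ≡ 11^2 = 121 ≡ 121 (mod 3053)
11^4 ≡ 121^2 = 14641 ≡ 2429 (mod 3053)
11^8 ≡ 2429^2 = 5900041 ≡ 1645 (mod 3053)
11^16 ≡ 1645^2 = 2706025 ≡ 1067 (mod 3053)
11^32 ≡ 1067^2 = 1138489 ≡ 2773 (mod 3053)
11^64 ≡ 2773^2 = 7689529 ≡ 2075 (mod 3053)
11^128 ≡ 2075^2 = 4305625 ≡ 895 (mod 3053)
11^256 ≡ 895^2 = 801025 ≡ 1139 (mod 3053)
11^512 ≡ 1139^2 = 1297321 ≡ 2849 (mod 3053)
11^1024 ≡ 2849^2 = 8116801 ≡ 1927 (mod 3053)
11^2048 ≡ 1927^2 = 3713329 ≡ 881 (mod 3053)
3052 = 2048 + 512 + 256 + 128 + 64 + 32 + 8 + 4 in binary powers of 2.
So 11^3052 ≡ 881 · 2849 · 1139 · 895 · 2075 · 2773 · 1645 · 2429 ≡ 2968 (mod 3053).
Since 2968 ≠ 1, base 11 is a Fermat witness: 3053 is composite.

2968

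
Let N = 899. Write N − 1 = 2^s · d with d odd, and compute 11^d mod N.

899 − 1 = 898 = 2^1 · 449, so d = 449.
11^1 ≡ 11 (mod 899)
11^2 ≡ 11^2 = 121 ≡ 121 (mod 899)
11^4 ≡ 121^2 = 14641 ≡ 257 (mod 899)
11^8 ≡ 257^2 = 66049 ≡ 422 (mod 899)
11^16 ≡ 422^2 = 178084 ≡ 82 (mod 899)
11^32 ≡ 82^2 = 6724 ≡ 431 (mod 899)
11^64 ≡ 431^2 = 185761 ≡ 567 (mod 899)
11^128 ≡ 567^2 = 321489 ≡ 546 (mod 899)
11^256 ≡ 546^2 = 298116 ≡ 547 (mod 899)
449 = 256 + 128 + 64 + 1 in binary powers of 2.
So 11^449 ≡ 547 · 546 · 567 · 11 ≡ 823 (mod 899).
Squaring chain: 823; never reaches −1, so base 11 is a Miller–Rabin witness that 899 is composite.

823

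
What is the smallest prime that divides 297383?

297383 is odd.
Digit sum 32, not divisible by 3.
Ends in 3: not divisible by 5.
7: 297383 = 7·42483 + 2
11: 297383 = 11·27034 + 9
13: 297383 = 13·22875 + 8
17: 297383 = 17·17493 + 2
19: 297383 = 19·15651 + 14
23: 297383 = 23·12929 + 16
29: 297383 = 29·10254 + 17
31: 297383 = 31·9593

31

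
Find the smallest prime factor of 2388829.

2388829 is odd.
Digit sum 40, not divisible by 3.
Ends in 9: not divisible by 5.
7: 2388829 = 7·341261 + 2
11: 2388829 = 11·217166 + 3
13: 2388829 = 13·183756 + 1
17: 2388829 = 17·140519 + 6
19: 2388829 = 19·125727 + 16
23: 2388829 = 23·103862 + 3
29: 2388829 = 29·82373 + 12
31: 2388829 = 31·77059

31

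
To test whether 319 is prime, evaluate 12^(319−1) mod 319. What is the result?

12^1 ≡ 12 (mod 319)
12^2 ≡ 12^2 = 144 ≡ 144 (mod 319)
12^4 ≡ 144^2 = 20736 ≡ 1 (mod 319)
12^8 ≡ 1^2 = 1 ≡ 1 (mod 319)
12^16 ≡ 1^2 = 1 ≡ 1 (mod 319)
12^32 ≡ 1^2 = 1 ≡ 1 (mod 319)
12^64 ≡ 1^2 = 1 ≡ 1 (mod 319)
12^128 ≡ 1^2 = 1 ≡ 1 (mod 319)
12^256 ≡ 1^2 = 1 ≡ 1 (mod 319)
318 = 256 + 32 + 16 + 8 + 4 + 2 in binary powers of 2.
So 12^318 ≡ 1 · 1 · 1 · 1 · 1 · 144 ≡ 144 (mod 319).
Since 144 ≠ 1, base 12 is a Fermat witness: 319 is composite.

144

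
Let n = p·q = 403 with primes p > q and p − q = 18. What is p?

Since p = q + 18, we have 403 = q(q + 18), so q² + 18q − 403 = 0.
Discriminant: 18² + 4·403 = 324 + 1612 = 1936; √1936 = 44.
q = (−18 + 44)/2 = 13, and p = q + 18 = 31.
Check: 13 · 31 = 403.

31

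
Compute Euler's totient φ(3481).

3422

Factor: 3481 = 59^2.
φ(3481) = 59^1·(59−1) = 3422.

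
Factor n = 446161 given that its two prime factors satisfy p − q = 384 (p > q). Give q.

503

Since p = q + 384, we have 446161 = q(q + 384), so q² + 384q − 446161 = 0.
Discriminant: 384² + 4·446161 = 147456 + 1784644 = 1932100; √1932100 = 1390.
q = (−384 + 1390)/2 = 503, and p = q + 384 = 887.
Check: 503 · 887 = 446161.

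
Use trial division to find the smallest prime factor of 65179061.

89

65179061 is odd.
Digit sum 35, not divisible by 3.
Ends in 1: not divisible by 5.
7: 65179061 = 7·9311294 + 3
11: 65179061 = 11·5925369 + 2
13: 65179061 = 13·5013773 + 12
17: 65179061 = 17·3834062 + 7
19: 65179061 = 19·3430476 + 17
23: 65179061 = 23·2833872 + 5
29: 65179061 = 29·2247553 + 24
31: 65179061 = 31·2102550 + 11
37: 65179061 = 37·1761596 + 9
41: 65179061 = 41·1589733 + 8
43: 65179061 = 43·1515792 + 5
47: 65179061 = 47·1386788 + 25
53: 65179061 = 53·1229793 + 32
59: 65179061 = 59·1104729 + 50
61: 65179061 = 61·1068509 + 12
67: 65179061 = 67·972821 + 54
71: 65179061 = 71·918014 + 67
73: 65179061 = 73·892863 + 62
79: 65179061 = 79·825051 + 32
83: 65179061 = 83·785289 + 74
89: 65179061 = 89·732349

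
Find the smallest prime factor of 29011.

29011 is odd.
Digit sum 13, not divisible by 3.
Ends in 1: not divisible by 5.
7: 29011 = 7·4144 + 3
11: 29011 = 11·2637 + 4
13: 29011 = 13·2231 + 8
17: 29011 = 17·1706 + 9
19: 29011 = 19·1526 + 17
23: 29011 = 23·1261 + 8
29: 29011 = 29·1000 + 11
31: 29011 = 31·935 + 26
37: 29011 = 37·784 + 3
41: 29011 = 41·707 + 24
43: 29011 = 43·674 + 29
47: 29011 = 47·617 + 12
53: 29011 = 53·547 + 20
59: 29011 = 59·491 + 42
61: 29011 = 61·475 + 36
67: 29011 = 67·433

67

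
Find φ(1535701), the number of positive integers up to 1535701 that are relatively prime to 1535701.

Factor: 1535701 = 73 · 109 · 193.
φ(1535701) = (73−1) · (109−1) · (193−1) = 72 · 108 · 192 = 1492992.

1492992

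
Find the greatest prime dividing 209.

19

209 = 11 · 19
19 is prime.
So 209 = 11 · 19; the largest prime factor is 19.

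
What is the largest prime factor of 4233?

83

4233 = 3 · 1411
1411 = 17 · 83
83 is prime.
So 4233 = 3 · 17 · 83; the largest prime factor is 83.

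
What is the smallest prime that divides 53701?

53701 is odd.
Digit sum 16, not divisible by 3.
Ends in 1: not divisible by 5.
7: 53701 = 7·7671 + 4
11: 53701 = 11·4881 + 10
13: 53701 = 13·4130 + 11
17: 53701 = 17·3158 + 15
19: 53701 = 19·2826 + 7
23: 53701 = 23·2334 + 19
29: 53701 = 29·1851 + 22
31: 53701 = 31·1732 + 9
37: 53701 = 37·1451 + 14
41: 53701 = 41·1309 + 32
43: 53701 = 43·1248 + 37
47: 53701 = 47·1142 + 27
53: 53701 = 53·1013 + 12
59: 53701 = 59·910 + 11
61: 53701 = 61·880 + 21
67: 53701 = 67·801 + 34
71: 53701 = 71·756 + 25
73: 53701 = 73·735 + 46
79: 53701 = 79·679 + 60
83: 53701 = 83·647

83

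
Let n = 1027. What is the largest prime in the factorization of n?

1027 = 13 · 79
79 is prime.
So 1027 = 13 · 79; the largest prime factor is 79.

79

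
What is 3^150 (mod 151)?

1

3^1 ≡ 3 (mod 151)
3^2 ≡ 3^2 = 9 ≡ 9 (mod 151)
3^4 ≡ 9^2 = 81 ≡ 81 (mod 151)
3^8 ≡ 81^2 = 6561 ≡ 68 (mod 151)
3^16 ≡ 68^2 = 4624 ≡ 94 (mod 151)
3^32 ≡ 94^2 = 8836 ≡ 78 (mod 151)
3^64 ≡ 78^2 = 6084 ≡ 44 (mod 151)
3^128 ≡ 44^2 = 1936 ≡ 124 (mod 151)
150 = 128 + 16 + 4 + 2 in binary powers of 2.
So 3^150 ≡ 124 · 94 · 81 · 9 ≡ 1 (mod 151).
Since the result is 1, base 3 gives no evidence that 151 is composite.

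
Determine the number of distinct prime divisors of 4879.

3

4879 = 7 · 697
697 = 17 · 41
4879 = 7 · 17 · 41, which has 3 distinct prime factors.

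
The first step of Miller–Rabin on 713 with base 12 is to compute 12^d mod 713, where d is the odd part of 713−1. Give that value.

633

713 − 1 = 712 = 2^3 · 89, so d = 89.
12^1 ≡ 12 (mod 713)
12^2 ≡ 12^2 = 144 ≡ 144 (mod 713)
12^4 ≡ 144^2 = 20736 ≡ 59 (mod 713)
12^8 ≡ 59^2 = 3481 ≡ 629 (mod 713)
12^16 ≡ 629^2 = 395641 ≡ 639 (mod 713)
12^32 ≡ 639^2 = 408321 ≡ 485 (mod 713)
12^64 ≡ 485^2 = 235225 ≡ 648 (mod 713)
89 = 64 + 16 + 8 + 1 in binary powers of 2.
So 12^89 ≡ 648 · 639 · 629 · 12 ≡ 633 (mod 713).
Squaring chain: 633 → 696 → 289; never reaches −1, so base 12 is a Miller–Rabin witness that 713 is composite.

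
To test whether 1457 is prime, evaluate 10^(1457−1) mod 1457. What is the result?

10^1 ≡ 10 (mod 1457)
10^2 ≡ 10^2 = 100 ≡ 100 (mod 1457)
10^4 ≡ 100^2 = 10000 ≡ 1258 (mod 1457)
10^8 ≡ 1258^2 = 1582564 ≡ 262 (mod 1457)
10^16 ≡ 262^2 = 68644 ≡ 165 (mod 1457)
10^32 ≡ 165^2 = 27225 ≡ 999 (mod 1457)
10^64 ≡ 999^2 = 998001 ≡ 1413 (mod 1457)
10^128 ≡ 1413^2 = 1996569 ≡ 479 (mod 1457)
10^256 ≡ 479^2 = 229441 ≡ 692 (mod 1457)
10^512 ≡ 692^2 = 478864 ≡ 968 (mod 1457)
10^1024 ≡ 968^2 = 937024 ≡ 173 (mod 1457)
1456 = 1024 + 256 + 128 + 32 + 16 in binary powers of 2.
So 10^1456 ≡ 173 · 692 · 479 · 999 · 165 ≡ 754 (mod 1457).
Since 754 ≠ 1, base 10 is a Fermat witness: 1457 is composite.

754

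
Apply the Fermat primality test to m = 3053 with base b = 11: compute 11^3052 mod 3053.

2968

11^1 ≡ 11 (mod 3053)
11^2 ≡ 11^2 = 121 ≡ 121 (mod 3053)
11^4 ≡ 121^2 = 14641 ≡ 2429 (mod 3053)
11^8 ≡ 2429^2 = 5900041 ≡ 1645 (mod 3053)
11^16 ≡ 1645^2 = 2706025 ≡ 1067 (mod 3053)
11^32 ≡ 1067^2 = 1138489 ≡ 2773 (mod 3053)
11^64 ≡ 2773^2 = 7689529 ≡ 2075 (mod 3053)
11^128 ≡ 2075^2 = 4305625 ≡ 895 (mod 3053)
11^256 ≡ 895^2 = 801025 ≡ 1139 (mod 3053)
11^512 ≡ 1139^2 = 1297321 ≡ 2849 (mod 3053)
11^1024 ≡ 2849^2 = 8116801 ≡ 1927 (mod 3053)
11^2048 ≡ 1927^2 = 3713329 ≡ 881 (mod 3053)
3052 = 2048 + 512 + 256 + 128 + 64 + 32 + 8 + 4 in binary powers of 2.
So 11^3052 ≡ 881 · 2849 · 1139 · 895 · 2075 · 2773 · 1645 · 2429 ≡ 2968 (mod 3053).
Since 2968 ≠ 1, base 11 is a Fermat witness: 3053 is composite.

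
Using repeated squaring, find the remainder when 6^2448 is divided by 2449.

1365

6^1 ≡ 6 (mod 2449)
6^2 ≡ 6^2 = 36 ≡ 36 (mod 2449)
6^4 ≡ 36^2 = 1296 ≡ 1296 (mod 2449)
6^8 ≡ 1296^2 = 1679616 ≡ 2051 (mod 2449)
6^16 ≡ 2051^2 = 4206601 ≡ 1668 (mod 2449)
6^32 ≡ 1668^2 = 2782224 ≡ 160 (mod 2449)
6^64 ≡ 160^2 = 25600 ≡ 1110 (mod 2449)
6^128 ≡ 1110^2 = 1232100 ≡ 253 (mod 2449)
6^256 ≡ 253^2 = 64009 ≡ 335 (mod 2449)
6^512 ≡ 335^2 = 112225 ≡ 2020 (mod 2449)
6^1024 ≡ 2020^2 = 4080400 ≡ 366 (mod 2449)
6^2048 ≡ 366^2 = 133956 ≡ 1710 (mod 2449)
2448 = 2048 + 256 + 128 + 16 in binary powers of 2.
So 6^2448 ≡ 1710 · 335 · 253 · 1668 ≡ 1365 (mod 2449).
Since 1365 ≠ 1, base 6 is a Fermat witness: 2449 is composite.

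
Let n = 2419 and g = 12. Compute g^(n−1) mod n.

12^1 ≡ 12 (mod 2419)
12^2 ≡ 12^2 = 144 ≡ 144 (mod 2419)
12^4 ≡ 144^2 = 20736 ≡ 1384 (mod 2419)
12^8 ≡ 1384^2 = 1915456 ≡ 2027 (mod 2419)
12^16 ≡ 2027^2 = 4108729 ≡ 1267 (mod 2419)
12^32 ≡ 1267^2 = 1605289 ≡ 1492 (mod 2419)
12^64 ≡ 1492^2 = 2226064 ≡ 584 (mod 2419)
12^128 ≡ 584^2 = 341056 ≡ 2396 (mod 2419)
12^256 ≡ 2396^2 = 5740816 ≡ 529 (mod 2419)
12^512 ≡ 529^2 = 279841 ≡ 1656 (mod 2419)
12^1024 ≡ 1656^2 = 2742336 ≡ 1609 (mod 2419)
12^2048 ≡ 1609^2 = 2588881 ≡ 551 (mod 2419)
2418 = 2048 + 256 + 64 + 32 + 16 + 2 in binary powers of 2.
So 12^2418 ≡ 551 · 529 · 584 · 1492 · 1267 · 144 ≡ 121 (mod 2419).
Since 121 ≠ 1, base 12 is a Fermat witness: 2419 is composite.

121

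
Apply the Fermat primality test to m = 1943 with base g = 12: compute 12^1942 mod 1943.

927

12^1 ≡ 12 (mod 1943)
12^2 ≡ 12^2 = 144 ≡ 144 (mod 1943)
12^4 ≡ 144^2 = 20736 ≡ 1306 (mod 1943)
12^8 ≡ 1306^2 = 1705636 ≡ 1625 (mod 1943)
12^16 ≡ 1625^2 = 2640625 ≡ 88 (mod 1943)
12^32 ≡ 88^2 = 7744 ≡ 1915 (mod 1943)
12^64 ≡ 1915^2 = 3667225 ≡ 784 (mod 1943)
12^128 ≡ 784^2 = 614656 ≡ 668 (mod 1943)
12^256 ≡ 668^2 = 446224 ≡ 1277 (mod 1943)
12^512 ≡ 1277^2 = 1630729 ≡ 552 (mod 1943)
12^1024 ≡ 552^2 = 304704 ≡ 1596 (mod 1943)
1942 = 1024 + 512 + 256 + 128 + 16 + 4 + 2 in binary powers of 2.
So 12^1942 ≡ 1596 · 552 · 1277 · 668 · 88 · 1306 · 144 ≡ 927 (mod 1943).
Since 927 ≠ 1, base 12 is a Fermat witness: 1943 is composite.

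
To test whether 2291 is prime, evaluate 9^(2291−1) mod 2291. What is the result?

9^1 ≡ 9 (mod 2291)
9^2 ≡ 9^2 = 81 ≡ 81 (mod 2291)
9^4 ≡ 81^2 = 6561 ≡ 1979 (mod 2291)
9^8 ≡ 1979^2 = 3916441 ≡ 1122 (mod 2291)
9^16 ≡ 1122^2 = 1258884 ≡ 1125 (mod 2291)
9^32 ≡ 1125^2 = 1265625 ≡ 993 (mod 2291)
9^64 ≡ 993^2 = 986049 ≡ 919 (mod 2291)
9^128 ≡ 919^2 = 844561 ≡ 1473 (mod 2291)
9^256 ≡ 1473^2 = 2169729 ≡ 152 (mod 2291)
9^512 ≡ 152^2 = 23104 ≡ 194 (mod 2291)
9^1024 ≡ 194^2 = 37636 ≡ 980 (mod 2291)
9^2048 ≡ 980^2 = 960400 ≡ 471 (mod 2291)
2290 = 2048 + 128 + 64 + 32 + 16 + 2 in binary powers of 2.
So 9^2290 ≡ 471 · 1473 · 919 · 993 · 1125 · 81 ≡ 426 (mod 2291).
Since 426 ≠ 1, base 9 is a Fermat witness: 2291 is composite.

426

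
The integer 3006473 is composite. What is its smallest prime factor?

31

3006473 is odd.
Digit sum 23, not divisible by 3.
Ends in 3: not divisible by 5.
7: 3006473 = 7·429496 + 1
11: 3006473 = 11·273315 + 8
13: 3006473 = 13·231267 + 2
17: 3006473 = 17·176851 + 6
19: 3006473 = 19·158235 + 8
23: 3006473 = 23·130716 + 5
29: 3006473 = 29·103671 + 14
31: 3006473 = 31·96983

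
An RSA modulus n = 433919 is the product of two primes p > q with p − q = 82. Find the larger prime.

701

Since p = q + 82, we have 433919 = q(q + 82), so q² + 82q − 433919 = 0.
Discriminant: 82² + 4·433919 = 6724 + 1735676 = 1742400; √1742400 = 1320.
q = (−82 + 1320)/2 = 619, and p = q + 82 = 701.
Check: 619 · 701 = 433919.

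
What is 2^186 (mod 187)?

174

2^1 ≡ 2 (mod 187)
2^2 ≡ 2^2 = 4 ≡ 4 (mod 187)
2^4 ≡ 4^2 = 16 ≡ 16 (mod 187)
2^8 ≡ 16^2 = 256 ≡ 69 (mod 187)
2^16 ≡ 69^2 = 4761 ≡ 86 (mod 187)
2^32 ≡ 86^2 = 7396 ≡ 103 (mod 187)
2^64 ≡ 103^2 = 10609 ≡ 137 (mod 187)
2^128 ≡ 137^2 = 18769 ≡ 69 (mod 187)
186 = 128 + 32 + 16 + 8 + 2 in binary powers of 2.
So 2^186 ≡ 69 · 103 · 86 · 69 · 4 ≡ 174 (mod 187).
Since 174 ≠ 1, base 2 is a Fermat witness: 187 is composite.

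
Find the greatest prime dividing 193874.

59

193874 = 2 · 96937
96937 = 31 · 3127
3127 = 53 · 59
59 is prime.
So 193874 = 2 · 31 · 53 · 59; the largest prime factor is 59.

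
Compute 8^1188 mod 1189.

8^1 ≡ 8 (mod 1189)
8^2 ≡ 8^2 = 64 ≡ 64 (mod 1189)
8^4 ≡ 64^2 = 4096 ≡ 529 (mod 1189)
8^8 ≡ 529^2 = 279841 ≡ 426 (mod 1189)
8^16 ≡ 426^2 = 181476 ≡ 748 (mod 1189)
8^32 ≡ 748^2 = 559504 ≡ 674 (mod 1189)
8^64 ≡ 674^2 = 454276 ≡ 78 (mod 1189)
8^128 ≡ 78^2 = 6084 ≡ 139 (mod 1189)
8^256 ≡ 139^2 = 19321 ≡ 297 (mod 1189)
8^512 ≡ 297^2 = 88209 ≡ 223 (mod 1189)
8^1024 ≡ 223^2 = 49729 ≡ 980 (mod 1189)
1188 = 1024 + 128 + 32 + 4 in binary powers of 2.
So 8^1188 ≡ 980 · 139 · 674 · 529 ≡ 836 (mod 1189).
Since 836 ≠ 1, base 8 is a Fermat witness: 1189 is composite.

836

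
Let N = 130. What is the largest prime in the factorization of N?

13

130 = 2 · 65
65 = 5 · 13
13 is prime.
So 130 = 2 · 5 · 13; the largest prime factor is 13.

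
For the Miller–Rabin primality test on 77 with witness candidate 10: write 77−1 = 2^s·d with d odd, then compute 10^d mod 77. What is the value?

77 − 1 = 76 = 2^2 · 19, so d = 19.
10^1 ≡ 10 (mod 77)
10^2 ≡ 10^2 = 100 ≡ 23 (mod 77)
10^4 ≡ 23^2 = 529 ≡ 67 (mod 77)
10^8 ≡ 67^2 = 4489 ≡ 23 (mod 77)
10^16 ≡ 23^2 = 529 ≡ 67 (mod 77)
19 = 16 + 2 + 1 in binary powers of 2.
So 10^19 ≡ 67 · 23 · 10 ≡ 10 (mod 77).
Squaring chain: 10 → 23; never reaches −1, so base 10 is a Miller–Rabin witness that 77 is composite.

10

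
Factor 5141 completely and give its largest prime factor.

97

5141 = 53 · 97
97 is prime.
So 5141 = 53 · 97; the largest prime factor is 97.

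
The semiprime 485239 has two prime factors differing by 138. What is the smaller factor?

Since p = q + 138, we have 485239 = q(q + 138), so q² + 138q − 485239 = 0.
Discriminant: 138² + 4·485239 = 19044 + 1940956 = 1960000; √1960000 = 1400.
q = (−138 + 1400)/2 = 631, and p = q + 138 = 769.
Check: 631 · 769 = 485239.

631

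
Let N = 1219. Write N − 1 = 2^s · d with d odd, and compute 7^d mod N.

888

1219 − 1 = 1218 = 2^1 · 609, so d = 609.
7^1 ≡ 7 (mod 1219)
7^2 ≡ 7^2 = 49 ≡ 49 (mod 1219)
7^4 ≡ 49^2 = 2401 ≡ 1182 (mod 1219)
7^8 ≡ 1182^2 = 1397124 ≡ 150 (mod 1219)
7^16 ≡ 150^2 = 22500 ≡ 558 (mod 1219)
7^32 ≡ 558^2 = 311364 ≡ 519 (mod 1219)
7^64 ≡ 519^2 = 269361 ≡ 1181 (mod 1219)
7^128 ≡ 1181^2 = 1394761 ≡ 225 (mod 1219)
7^256 ≡ 225^2 = 50625 ≡ 646 (mod 1219)
7^512 ≡ 646^2 = 417316 ≡ 418 (mod 1219)
609 = 512 + 64 + 32 + 1 in binary powers of 2.
So 7^609 ≡ 418 · 1181 · 519 · 7 ≡ 888 (mod 1219).
Squaring chain: 888; never reaches −1, so base 7 is a Miller–Rabin witness that 1219 is composite.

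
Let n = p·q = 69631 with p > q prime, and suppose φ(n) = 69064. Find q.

φ(n) = (p−1)(q−1) = n − (p+q) + 1, so p + q = 69631 − 69064 + 1 = 568.
p and q are the roots of t² − 568t + 69631 = 0.
Discriminant: 568² − 4·69631 = 322624 − 278524 = 44100; √44100 = 210.
q = (568 − 210)/2 = 179, p = (568 + 210)/2 = 389.
Check: 179 · 389 = 69631.

179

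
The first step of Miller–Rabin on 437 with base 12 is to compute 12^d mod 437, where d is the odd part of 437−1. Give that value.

278

437 − 1 = 436 = 2^2 · 109, so d = 109.
12^1 ≡ 12 (mod 437)
12^2 ≡ 12^2 = 144 ≡ 144 (mod 437)
12^4 ≡ 144^2 = 20736 ≡ 197 (mod 437)
12^8 ≡ 197^2 = 38809 ≡ 353 (mod 437)
12^16 ≡ 353^2 = 124609 ≡ 64 (mod 437)
12^32 ≡ 64^2 = 4096 ≡ 163 (mod 437)
12^64 ≡ 163^2 = 26569 ≡ 349 (mod 437)
109 = 64 + 32 + 8 + 4 + 1 in binary powers of 2.
So 12^109 ≡ 349 · 163 · 353 · 197 · 12 ≡ 278 (mod 437).
Squaring chain: 278 → 372; never reaches −1, so base 12 is a Miller–Rabin witness that 437 is composite.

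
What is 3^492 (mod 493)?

310

3^1 ≡ 3 (mod 493)
3^2 ≡ 3^2 = 9 ≡ 9 (mod 493)
3^4 ≡ 9^2 = 81 ≡ 81 (mod 493)
3^8 ≡ 81^2 = 6561 ≡ 152 (mod 493)
3^16 ≡ 152^2 = 23104 ≡ 426 (mod 493)
3^32 ≡ 426^2 = 181476 ≡ 52 (mod 493)
3^64 ≡ 52^2 = 2704 ≡ 239 (mod 493)
3^128 ≡ 239^2 = 57121 ≡ 426 (mod 493)
3^256 ≡ 426^2 = 181476 ≡ 52 (mod 493)
492 = 256 + 128 + 64 + 32 + 8 + 4 in binary powers of 2.
So 3^492 ≡ 52 · 426 · 239 · 52 · 152 · 81 ≡ 310 (mod 493).
Since 310 ≠ 1, base 3 is a Fermat witness: 493 is composite.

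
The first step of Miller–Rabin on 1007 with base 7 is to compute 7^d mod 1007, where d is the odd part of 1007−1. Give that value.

467

1007 − 1 = 1006 = 2^1 · 503, so d = 503.
7^1 ≡ 7 (mod 1007)
7^2 ≡ 7^2 = 49 ≡ 49 (mod 1007)
7^4 ≡ 49^2 = 2401 ≡ 387 (mod 1007)
7^8 ≡ 387^2 = 149769 ≡ 733 (mod 1007)
7^16 ≡ 733^2 = 537289 ≡ 558 (mod 1007)
7^32 ≡ 558^2 = 311364 ≡ 201 (mod 1007)
7^64 ≡ 201^2 = 40401 ≡ 121 (mod 1007)
7^128 ≡ 121^2 = 14641 ≡ 543 (mod 1007)
7^256 ≡ 543^2 = 294849 ≡ 805 (mod 1007)
503 = 256 + 128 + 64 + 32 + 16 + 4 + 2 + 1 in binary powers of 2.
So 7^503 ≡ 805 · 543 · 121 · 201 · 558 · 387 · 49 · 7 ≡ 467 (mod 1007).
Squaring chain: 467; never reaches −1, so base 7 is a Miller–Rabin witness that 1007 is composite.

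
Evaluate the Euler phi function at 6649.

Factor: 6649 = 61 · 109.
φ(6649) = (61−1) · (109−1) = 60 · 108 = 6480.

6480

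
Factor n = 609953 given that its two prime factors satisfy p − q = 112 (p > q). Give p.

Since p = q + 112, we have 609953 = q(q + 112), so q² + 112q − 609953 = 0.
Discriminant: 112² + 4·609953 = 12544 + 2439812 = 2452356; √2452356 = 1566.
q = (−112 + 1566)/2 = 727, and p = q + 112 = 839.
Check: 727 · 839 = 609953.

839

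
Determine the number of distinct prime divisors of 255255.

6

255255 = 3 · 85085
85085 = 5 · 17017
17017 = 7 · 2431
2431 = 11 · 221
221 = 13 · 17
255255 = 3 · 5 · 7 · 11 · 13 · 17, which has 6 distinct prime factors.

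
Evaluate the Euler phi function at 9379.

Factor: 9379 = 83 · 113.
φ(9379) = (83−1) · (113−1) = 82 · 112 = 9184.

9184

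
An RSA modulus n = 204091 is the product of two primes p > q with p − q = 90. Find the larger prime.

499

Since p = q + 90, we have 204091 = q(q + 90), so q² + 90q − 204091 = 0.
Discriminant: 90² + 4·204091 = 8100 + 816364 = 824464; √824464 = 908.
q = (−90 + 908)/2 = 409, and p = q + 90 = 499.
Check: 409 · 499 = 204091.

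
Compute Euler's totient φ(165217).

Factor: 165217 = 13 · 71 · 179.
φ(165217) = (13−1) · (71−1) · (179−1) = 12 · 70 · 178 = 149520.

149520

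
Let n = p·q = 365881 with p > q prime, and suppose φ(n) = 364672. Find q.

593

φ(n) = (p−1)(q−1) = n − (p+q) + 1, so p + q = 365881 − 364672 + 1 = 1210.
p and q are the roots of t² − 1210t + 365881 = 0.
Discriminant: 1210² − 4·365881 = 1464100 − 1463524 = 576; √576 = 24.
q = (1210 − 24)/2 = 593, p = (1210 + 24)/2 = 617.
Check: 593 · 617 = 365881.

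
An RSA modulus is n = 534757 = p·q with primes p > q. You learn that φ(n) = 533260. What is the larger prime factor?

911

φ(n) = (p−1)(q−1) = n − (p+q) + 1, so p + q = 534757 − 533260 + 1 = 1498.
p and q are the roots of t² − 1498t + 534757 = 0.
Discriminant: 1498² − 4·534757 = 2244004 − 2139028 = 104976; √104976 = 324.
q = (1498 − 324)/2 = 587, p = (1498 + 324)/2 = 911.
Check: 587 · 911 = 534757.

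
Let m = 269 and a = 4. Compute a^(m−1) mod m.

4^1 ≡ 4 (mod 269)
4^2 ≡ 4^2 = 16 ≡ 16 (mod 269)
4^4 ≡ 16^2 = 256 ≡ 256 (mod 269)
4^8 ≡ 256^2 = 65536 ≡ 169 (mod 269)
4^16 ≡ 169^2 = 28561 ≡ 47 (mod 269)
4^32 ≡ 47^2 = 2209 ≡ 57 (mod 269)
4^64 ≡ 57^2 = 3249 ≡ 21 (mod 269)
4^128 ≡ 21^2 = 441 ≡ 172 (mod 269)
4^256 ≡ 172^2 = 29584 ≡ 263 (mod 269)
268 = 256 + 8 + 4 in binary powers of 2.
So 4^268 ≡ 263 · 169 · 256 ≡ 1 (mod 269).
Since the result is 1, base 4 gives no evidence that 269 is composite.

1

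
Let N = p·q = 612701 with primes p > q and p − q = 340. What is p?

Since p = q + 340, we have 612701 = q(q + 340), so q² + 340q − 612701 = 0.
Discriminant: 340² + 4·612701 = 115600 + 2450804 = 2566404; √2566404 = 1602.
q = (−340 + 1602)/2 = 631, and p = q + 340 = 971.
Check: 631 · 971 = 612701.

971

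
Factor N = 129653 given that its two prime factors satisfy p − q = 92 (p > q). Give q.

Since p = q + 92, we have 129653 = q(q + 92), so q² + 92q − 129653 = 0.
Discriminant: 92² + 4·129653 = 8464 + 518612 = 527076; √527076 = 726.
q = (−92 + 726)/2 = 317, and p = q + 92 = 409.
Check: 317 · 409 = 129653.

317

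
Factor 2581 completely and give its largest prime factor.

89

2581 = 29 · 89
89 is prime.
So 2581 = 29 · 89; the largest prime factor is 89.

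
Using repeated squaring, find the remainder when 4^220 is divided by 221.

35

4^1 ≡ 4 (mod 221)
4^2 ≡ 4^2 = 16 ≡ 16 (mod 221)
4^4 ≡ 16^2 = 256 ≡ 35 (mod 221)
4^8 ≡ 35^2 = 1225 ≡ 120 (mod 221)
4^16 ≡ 120^2 = 14400 ≡ 35 (mod 221)
4^32 ≡ 35^2 = 1225 ≡ 120 (mod 221)
4^64 ≡ 120^2 = 14400 ≡ 35 (mod 221)
4^128 ≡ 35^2 = 1225 ≡ 120 (mod 221)
220 = 128 + 64 + 16 + 8 + 4 in binary powers of 2.
So 4^220 ≡ 120 · 35 · 35 · 120 · 35 ≡ 35 (mod 221).
Since 35 ≠ 1, base 4 is a Fermat witness: 221 is composite.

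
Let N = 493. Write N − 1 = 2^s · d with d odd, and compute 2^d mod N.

493 − 1 = 492 = 2^2 · 123, so d = 123.
2^1 ≡ 2 (mod 493)
2^2 ≡ 2^2 = 4 ≡ 4 (mod 493)
2^4 ≡ 4^2 = 16 ≡ 16 (mod 493)
2^8 ≡ 16^2 = 256 ≡ 256 (mod 493)
2^16 ≡ 256^2 = 65536 ≡ 460 (mod 493)
2^32 ≡ 460^2 = 211600 ≡ 103 (mod 493)
2^64 ≡ 103^2 = 10609 ≡ 256 (mod 493)
123 = 64 + 32 + 16 + 8 + 2 + 1 in binary powers of 2.
So 2^123 ≡ 256 · 103 · 460 · 256 · 4 · 2 ≡ 76 (mod 493).
Squaring chain: 76 → 353; never reaches −1, so base 2 is a Miller–Rabin witness that 493 is composite.

76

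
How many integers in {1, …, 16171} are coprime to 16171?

Factor: 16171 = 103 · 157.
φ(16171) = (103−1) · (157−1) = 102 · 156 = 15912.

15912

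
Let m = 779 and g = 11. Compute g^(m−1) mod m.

144

11^1 ≡ 11 (mod 779)
11^2 ≡ 11^2 = 121 ≡ 121 (mod 779)
11^4 ≡ 121^2 = 14641 ≡ 619 (mod 779)
11^8 ≡ 619^2 = 383161 ≡ 672 (mod 779)
11^16 ≡ 672^2 = 451584 ≡ 543 (mod 779)
11^32 ≡ 543^2 = 294849 ≡ 387 (mod 779)
11^64 ≡ 387^2 = 149769 ≡ 201 (mod 779)
11^128 ≡ 201^2 = 40401 ≡ 672 (mod 779)
11^256 ≡ 672^2 = 451584 ≡ 543 (mod 779)
11^512 ≡ 543^2 = 294849 ≡ 387 (mod 779)
778 = 512 + 256 + 8 + 2 in binary powers of 2.
So 11^778 ≡ 387 · 543 · 672 · 121 ≡ 144 (mod 779).
Since 144 ≠ 1, base 11 is a Fermat witness: 779 is composite.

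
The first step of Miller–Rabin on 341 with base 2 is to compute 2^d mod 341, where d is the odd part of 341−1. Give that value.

341 − 1 = 340 = 2^2 · 85, so d = 85.
2^1 ≡ 2 (mod 341)
2^2 ≡ 2^2 = 4 ≡ 4 (mod 341)
2^4 ≡ 4^2 = 16 ≡ 16 (mod 341)
2^8 ≡ 16^2 = 256 ≡ 256 (mod 341)
2^16 ≡ 256^2 = 65536 ≡ 64 (mod 341)
2^32 ≡ 64^2 = 4096 ≡ 4 (mod 341)
2^64 ≡ 4^2 = 16 ≡ 16 (mod 341)
85 = 64 + 16 + 4 + 1 in binary powers of 2.
So 2^85 ≡ 16 · 64 · 16 · 2 ≡ 32 (mod 341).
Squaring chain: 32 → 1; never reaches −1, so base 2 is a Miller–Rabin witness that 341 is composite.

32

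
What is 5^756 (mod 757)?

1

5^1 ≡ 5 (mod 757)
5^2 ≡ 5^2 = 25 ≡ 25 (mod 757)
5^4 ≡ 25^2 = 625 ≡ 625 (mod 757)
5^8 ≡ 625^2 = 390625 ≡ 13 (mod 757)
5^16 ≡ 13^2 = 169 ≡ 169 (mod 757)
5^32 ≡ 169^2 = 28561 ≡ 552 (mod 757)
5^64 ≡ 552^2 = 304704 ≡ 390 (mod 757)
5^128 ≡ 390^2 = 152100 ≡ 700 (mod 757)
5^256 ≡ 700^2 = 490000 ≡ 221 (mod 757)
5^512 ≡ 221^2 = 48841 ≡ 393 (mod 757)
756 = 512 + 128 + 64 + 32 + 16 + 4 in binary powers of 2.
So 5^756 ≡ 393 · 700 · 390 · 552 · 169 · 625 ≡ 1 (mod 757).
Since the result is 1, base 5 gives no evidence that 757 is composite.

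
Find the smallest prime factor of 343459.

23

343459 is odd.
Digit sum 28, not divisible by 3.
Ends in 9: not divisible by 5.
7: 343459 = 7·49065 + 4
11: 343459 = 11·31223 + 6
13: 343459 = 13·26419 + 12
17: 343459 = 17·20203 + 8
19: 343459 = 19·18076 + 15
23: 343459 = 23·14933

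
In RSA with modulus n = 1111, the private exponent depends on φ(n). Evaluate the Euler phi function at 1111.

1000

Factor: 1111 = 11 · 101.
φ(1111) = (11−1) · (101−1) = 10 · 100 = 1000.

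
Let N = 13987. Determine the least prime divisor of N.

13987 is odd.
Digit sum 28, not divisible by 3.
Ends in 7: not divisible by 5.
7: 13987 = 7·1998 + 1
11: 13987 = 11·1271 + 6
13: 13987 = 13·1075 + 12
17: 13987 = 17·822 + 13
19: 13987 = 19·736 + 3
23: 13987 = 23·608 + 3
29: 13987 = 29·482 + 9
31: 13987 = 31·451 + 6
37: 13987 = 37·378 + 1
41: 13987 = 41·341 + 6
43: 13987 = 43·325 + 12
47: 13987 = 47·297 + 28
53: 13987 = 53·263 + 48
59: 13987 = 59·237 + 4
61: 13987 = 61·229 + 18
67: 13987 = 67·208 + 51
71: 13987 = 71·197

71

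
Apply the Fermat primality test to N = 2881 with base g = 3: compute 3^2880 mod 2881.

618

3^1 ≡ 3 (mod 2881)
3^2 ≡ 3^2 = 9 ≡ 9 (mod 2881)
3^4 ≡ 9^2 = 81 ≡ 81 (mod 2881)
3^8 ≡ 81^2 = 6561 ≡ 799 (mod 2881)
3^16 ≡ 799^2 = 638401 ≡ 1700 (mod 2881)
3^32 ≡ 1700^2 = 2890000 ≡ 357 (mod 2881)
3^64 ≡ 357^2 = 127449 ≡ 685 (mod 2881)
3^128 ≡ 685^2 = 469225 ≡ 2503 (mod 2881)
3^256 ≡ 2503^2 = 6265009 ≡ 1715 (mod 2881)
3^512 ≡ 1715^2 = 2941225 ≡ 2605 (mod 2881)
3^1024 ≡ 2605^2 = 6786025 ≡ 1270 (mod 2881)
3^2048 ≡ 1270^2 = 1612900 ≡ 2421 (mod 2881)
2880 = 2048 + 512 + 256 + 64 in binary powers of 2.
So 3^2880 ≡ 2421 · 2605 · 1715 · 685 ≡ 618 (mod 2881).
Since 618 ≠ 1, base 3 is a Fermat witness: 2881 is composite.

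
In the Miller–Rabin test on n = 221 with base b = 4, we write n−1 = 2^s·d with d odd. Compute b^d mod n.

221 − 1 = 220 = 2^2 · 55, so d = 55.
4^1 ≡ 4 (mod 221)
4^2 ≡ 4^2 = 16 ≡ 16 (mod 221)
4^4 ≡ 16^2 = 256 ≡ 35 (mod 221)
4^8 ≡ 35^2 = 1225 ≡ 120 (mod 221)
4^16 ≡ 120^2 = 14400 ≡ 35 (mod 221)
4^32 ≡ 35^2 = 1225 ≡ 120 (mod 221)
55 = 32 + 16 + 4 + 2 + 1 in binary powers of 2.
So 4^55 ≡ 120 · 35 · 35 · 16 · 4 ≡ 30 (mod 221).
Squaring chain: 30 → 16; never reaches −1, so base 4 is a Miller–Rabin witness that 221 is composite.

30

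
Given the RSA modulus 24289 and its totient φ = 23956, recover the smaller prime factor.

107

φ(n) = (p−1)(q−1) = n − (p+q) + 1, so p + q = 24289 − 23956 + 1 = 334.
p and q are the roots of t² − 334t + 24289 = 0.
Discriminant: 334² − 4·24289 = 111556 − 97156 = 14400; √14400 = 120.
q = (334 − 120)/2 = 107, p = (334 + 120)/2 = 227.
Check: 107 · 227 = 24289.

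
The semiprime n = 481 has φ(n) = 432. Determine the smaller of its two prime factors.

13

φ(n) = (p−1)(q−1) = n − (p+q) + 1, so p + q = 481 − 432 + 1 = 50.
p and q are the roots of t² − 50t + 481 = 0.
Discriminant: 50² − 4·481 = 2500 − 1924 = 576; √576 = 24.
q = (50 − 24)/2 = 13, p = (50 + 24)/2 = 37.
Check: 13 · 37 = 481.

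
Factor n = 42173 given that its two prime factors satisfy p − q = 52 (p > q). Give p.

233

Since p = q + 52, we have 42173 = q(q + 52), so q² + 52q − 42173 = 0.
Discriminant: 52² + 4·42173 = 2704 + 168692 = 171396; √171396 = 414.
q = (−52 + 414)/2 = 181, and p = q + 52 = 233.
Check: 181 · 233 = 42173.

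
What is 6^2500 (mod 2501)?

6^1 ≡ 6 (mod 2501)
6^2 ≡ 6^2 = 36 ≡ 36 (mod 2501)
6^4 ≡ 36^2 = 1296 ≡ 1296 (mod 2501)
6^8 ≡ 1296^2 = 1679616 ≡ 1445 (mod 2501)
6^16 ≡ 1445^2 = 2088025 ≡ 2191 (mod 2501)
6^32 ≡ 2191^2 = 4800481 ≡ 1062 (mod 2501)
6^64 ≡ 1062^2 = 1127844 ≡ 2394 (mod 2501)
6^128 ≡ 2394^2 = 5731236 ≡ 1445 (mod 2501)
6^256 ≡ 1445^2 = 2088025 ≡ 2191 (mod 2501)
6^512 ≡ 2191^2 = 4800481 ≡ 1062 (mod 2501)
6^1024 ≡ 1062^2 = 1127844 ≡ 2394 (mod 2501)
6^2048 ≡ 2394^2 = 5731236 ≡ 1445 (mod 2501)
2500 = 2048 + 256 + 128 + 64 + 4 in binary powers of 2.
So 6^2500 ≡ 1445 · 2191 · 1445 · 2394 · 1296 ≡ 1721 (mod 2501).
Since 1721 ≠ 1, base 6 is a Fermat witness: 2501 is composite.

1721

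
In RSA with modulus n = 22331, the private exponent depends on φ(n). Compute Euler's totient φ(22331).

22032

Factor: 22331 = 137 · 163.
φ(22331) = (137−1) · (163−1) = 136 · 162 = 22032.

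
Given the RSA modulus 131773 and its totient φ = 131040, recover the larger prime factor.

φ(n) = (p−1)(q−1) = n − (p+q) + 1, so p + q = 131773 − 131040 + 1 = 734.
p and q are the roots of t² − 734t + 131773 = 0.
Discriminant: 734² − 4·131773 = 538756 − 527092 = 11664; √11664 = 108.
q = (734 − 108)/2 = 313, p = (734 + 108)/2 = 421.
Check: 313 · 421 = 131773.

421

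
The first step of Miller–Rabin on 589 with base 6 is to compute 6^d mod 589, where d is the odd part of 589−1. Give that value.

216

589 − 1 = 588 = 2^2 · 147, so d = 147.
6^1 ≡ 6 (mod 589)
6^2 ≡ 6^2 = 36 ≡ 36 (mod 589)
6^4 ≡ 36^2 = 1296 ≡ 118 (mod 589)
6^8 ≡ 118^2 = 13924 ≡ 377 (mod 589)
6^16 ≡ 377^2 = 142129 ≡ 180 (mod 589)
6^32 ≡ 180^2 = 32400 ≡ 5 (mod 589)
6^64 ≡ 5^2 = 25 ≡ 25 (mod 589)
6^128 ≡ 25^2 = 625 ≡ 36 (mod 589)
147 = 128 + 16 + 2 + 1 in binary powers of 2.
So 6^147 ≡ 36 · 180 · 36 · 6 ≡ 216 (mod 589).
Squaring chain: 216 → 125; never reaches −1, so base 6 is a Miller–Rabin witness that 589 is composite.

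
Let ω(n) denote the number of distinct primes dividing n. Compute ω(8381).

8381 = 17^2 · 29
8381 = 17^2 · 29, which has 2 distinct prime factors.

2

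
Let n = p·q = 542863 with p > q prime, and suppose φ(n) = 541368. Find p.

877

φ(n) = (p−1)(q−1) = n − (p+q) + 1, so p + q = 542863 − 541368 + 1 = 1496.
p and q are the roots of t² − 1496t + 542863 = 0.
Discriminant: 1496² − 4·542863 = 2238016 − 2171452 = 66564; √66564 = 258.
q = (1496 − 258)/2 = 619, p = (1496 + 258)/2 = 877.
Check: 619 · 877 = 542863.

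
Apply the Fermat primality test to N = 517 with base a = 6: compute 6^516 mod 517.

6^1 ≡ 6 (mod 517)
6^2 ≡ 6^2 = 36 ≡ 36 (mod 517)
6^4 ≡ 36^2 = 1296 ≡ 262 (mod 517)
6^8 ≡ 262^2 = 68644 ≡ 400 (mod 517)
6^16 ≡ 400^2 = 160000 ≡ 247 (mod 517)
6^32 ≡ 247^2 = 61009 ≡ 3 (mod 517)
6^64 ≡ 3^2 = 9 ≡ 9 (mod 517)
6^128 ≡ 9^2 = 81 ≡ 81 (mod 517)
6^256 ≡ 81^2 = 6561 ≡ 357 (mod 517)
6^512 ≡ 357^2 = 127449 ≡ 267 (mod 517)
516 = 512 + 4 in binary powers of 2.
So 6^516 ≡ 267 · 262 ≡ 159 (mod 517).
Since 159 ≠ 1, base 6 is a Fermat witness: 517 is composite.

159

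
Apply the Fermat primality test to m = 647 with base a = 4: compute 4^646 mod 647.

4^1 ≡ 4 (mod 647)
4^2 ≡ 4^2 = 16 ≡ 16 (mod 647)
4^4 ≡ 16^2 = 256 ≡ 256 (mod 647)
4^8 ≡ 256^2 = 65536 ≡ 189 (mod 647)
4^16 ≡ 189^2 = 35721 ≡ 136 (mod 647)
4^32 ≡ 136^2 = 18496 ≡ 380 (mod 647)
4^64 ≡ 380^2 = 144400 ≡ 119 (mod 647)
4^128 ≡ 119^2 = 14161 ≡ 574 (mod 647)
4^256 ≡ 574^2 = 329476 ≡ 153 (mod 647)
4^512 ≡ 153^2 = 23409 ≡ 117 (mod 647)
646 = 512 + 128 + 4 + 2 in binary powers of 2.
So 4^646 ≡ 117 · 574 · 256 · 16 ≡ 1 (mod 647).
Since the result is 1, base 4 gives no evidence that 647 is composite.

1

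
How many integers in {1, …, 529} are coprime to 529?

Factor: 529 = 23^2.
φ(529) = 23^1·(23−1) = 506.

506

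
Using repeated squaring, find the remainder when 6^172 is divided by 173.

1

6^1 ≡ 6 (mod 173)
6^2 ≡ 6^2 = 36 ≡ 36 (mod 173)
6^4 ≡ 36^2 = 1296 ≡ 85 (mod 173)
6^8 ≡ 85^2 = 7225 ≡ 132 (mod 173)
6^16 ≡ 132^2 = 17424 ≡ 124 (mod 173)
6^32 ≡ 124^2 = 15376 ≡ 152 (mod 173)
6^64 ≡ 152^2 = 23104 ≡ 95 (mod 173)
6^128 ≡ 95^2 = 9025 ≡ 29 (mod 173)
172 = 128 + 32 + 8 + 4 in binary powers of 2.
So 6^172 ≡ 29 · 152 · 132 · 85 ≡ 1 (mod 173).
Since the result is 1, base 6 gives no evidence that 173 is composite.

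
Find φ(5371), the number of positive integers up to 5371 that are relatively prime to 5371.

5200

Factor: 5371 = 41 · 131.
φ(5371) = (41−1) · (131−1) = 40 · 130 = 5200.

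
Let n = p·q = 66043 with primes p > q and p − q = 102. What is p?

Since p = q + 102, we have 66043 = q(q + 102), so q² + 102q − 66043 = 0.
Discriminant: 102² + 4·66043 = 10404 + 264172 = 274576; √274576 = 524.
q = (−102 + 524)/2 = 211, and p = q + 102 = 313.
Check: 211 · 313 = 66043.

313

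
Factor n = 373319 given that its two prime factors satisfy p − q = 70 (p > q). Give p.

Since p = q + 70, we have 373319 = q(q + 70), so q² + 70q − 373319 = 0.
Discriminant: 70² + 4·373319 = 4900 + 1493276 = 1498176; √1498176 = 1224.
q = (−70 + 1224)/2 = 577, and p = q + 70 = 647.
Check: 577 · 647 = 373319.

647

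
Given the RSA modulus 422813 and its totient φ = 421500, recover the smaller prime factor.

φ(n) = (p−1)(q−1) = n − (p+q) + 1, so p + q = 422813 − 421500 + 1 = 1314.
p and q are the roots of t² − 1314t + 422813 = 0.
Discriminant: 1314² − 4·422813 = 1726596 − 1691252 = 35344; √35344 = 188.
q = (1314 − 188)/2 = 563, p = (1314 + 188)/2 = 751.
Check: 563 · 751 = 422813.

563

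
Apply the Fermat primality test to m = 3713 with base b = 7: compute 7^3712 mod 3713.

7^1 ≡ 7 (mod 3713)
7^2 ≡ 7^2 = 49 ≡ 49 (mod 3713)
7^4 ≡ 49^2 = 2401 ≡ 2401 (mod 3713)
7^8 ≡ 2401^2 = 5764801 ≡ 2225 (mod 3713)
7^16 ≡ 2225^2 = 4950625 ≡ 1196 (mod 3713)
7^32 ≡ 1196^2 = 1430416 ≡ 911 (mod 3713)
7^64 ≡ 911^2 = 829921 ≡ 1922 (mod 3713)
7^128 ≡ 1922^2 = 3694084 ≡ 3362 (mod 3713)
7^256 ≡ 3362^2 = 11303044 ≡ 672 (mod 3713)
7^512 ≡ 672^2 = 451584 ≡ 2311 (mod 3713)
7^1024 ≡ 2311^2 = 5340721 ≡ 1427 (mod 3713)
7^2048 ≡ 1427^2 = 2036329 ≡ 1605 (mod 3713)
3712 = 2048 + 1024 + 512 + 128 in binary powers of 2.
So 7^3712 ≡ 1605 · 1427 · 2311 · 3362 ≡ 2086 (mod 3713).
Since 2086 ≠ 1, base 7 is a Fermat witness: 3713 is composite.

2086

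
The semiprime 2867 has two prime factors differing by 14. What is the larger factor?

Since p = q + 14, we have 2867 = q(q + 14), so q² + 14q − 2867 = 0.
Discriminant: 14² + 4·2867 = 196 + 11468 = 11664; √11664 = 108.
q = (−14 + 108)/2 = 47, and p = q + 14 = 61.
Check: 47 · 61 = 2867.

61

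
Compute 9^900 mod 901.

9^1 ≡ 9 (mod 901)
9^2 ≡ 9^2 = 81 ≡ 81 (mod 901)
9^4 ≡ 81^2 = 6561 ≡ 254 (mod 901)
9^8 ≡ 254^2 = 64516 ≡ 545 (mod 901)
9^16 ≡ 545^2 = 297025 ≡ 596 (mod 901)
9^32 ≡ 596^2 = 355216 ≡ 222 (mod 901)
9^64 ≡ 222^2 = 49284 ≡ 630 (mod 901)
9^128 ≡ 630^2 = 396900 ≡ 460 (mod 901)
9^256 ≡ 460^2 = 211600 ≡ 766 (mod 901)
9^512 ≡ 766^2 = 586756 ≡ 205 (mod 901)
900 = 512 + 256 + 128 + 4 in binary powers of 2.
So 9^900 ≡ 205 · 766 · 460 · 254 ≡ 543 (mod 901).
Since 543 ≠ 1, base 9 is a Fermat witness: 901 is composite.

543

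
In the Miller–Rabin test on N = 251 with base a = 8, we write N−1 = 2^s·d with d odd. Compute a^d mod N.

250

251 − 1 = 250 = 2^1 · 125, so d = 125.
8^1 ≡ 8 (mod 251)
8^2 ≡ 8^2 = 64 ≡ 64 (mod 251)
8^4 ≡ 64^2 = 4096 ≡ 80 (mod 251)
8^8 ≡ 80^2 = 6400 ≡ 125 (mod 251)
8^16 ≡ 125^2 = 15625 ≡ 63 (mod 251)
8^32 ≡ 63^2 = 3969 ≡ 204 (mod 251)
8^64 ≡ 204^2 = 41616 ≡ 201 (mod 251)
125 = 64 + 32 + 16 + 8 + 4 + 1 in binary powers of 2.
So 8^125 ≡ 201 · 204 · 63 · 125 · 80 · 8 ≡ 250 (mod 251).
Since 8^d ≡ 250 (mod 251), base 8 does not prove 251 composite.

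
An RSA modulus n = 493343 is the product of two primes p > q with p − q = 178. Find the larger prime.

Since p = q + 178, we have 493343 = q(q + 178), so q² + 178q − 493343 = 0.
Discriminant: 178² + 4·493343 = 31684 + 1973372 = 2005056; √2005056 = 1416.
q = (−178 + 1416)/2 = 619, and p = q + 178 = 797.
Check: 619 · 797 = 493343.

797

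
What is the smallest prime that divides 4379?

29

4379 is odd.
Digit sum 23, not divisible by 3.
Ends in 9: not divisible by 5.
7: 4379 = 7·625 + 4
11: 4379 = 11·398 + 1
13: 4379 = 13·336 + 11
17: 4379 = 17·257 + 10
19: 4379 = 19·230 + 9
23: 4379 = 23·190 + 9
29: 4379 = 29·151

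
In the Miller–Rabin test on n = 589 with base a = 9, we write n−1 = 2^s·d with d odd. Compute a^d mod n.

589 − 1 = 588 = 2^2 · 147, so d = 147.
9^1 ≡ 9 (mod 589)
9^2 ≡ 9^2 = 81 ≡ 81 (mod 589)
9^4 ≡ 81^2 = 6561 ≡ 82 (mod 589)
9^8 ≡ 82^2 = 6724 ≡ 245 (mod 589)
9^16 ≡ 245^2 = 60025 ≡ 536 (mod 589)
9^32 ≡ 536^2 = 287296 ≡ 453 (mod 589)
9^64 ≡ 453^2 = 205209 ≡ 237 (mod 589)
9^128 ≡ 237^2 = 56169 ≡ 214 (mod 589)
147 = 128 + 16 + 2 + 1 in binary powers of 2.
So 9^147 ≡ 214 · 536 · 81 · 9 ≡ 64 (mod 589).
Squaring chain: 64 → 562; never reaches −1, so base 9 is a Miller–Rabin witness that 589 is composite.

64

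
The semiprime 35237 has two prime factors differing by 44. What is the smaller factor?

167

Since p = q + 44, we have 35237 = q(q + 44), so q² + 44q − 35237 = 0.
Discriminant: 44² + 4·35237 = 1936 + 140948 = 142884; √142884 = 378.
q = (−44 + 378)/2 = 167, and p = q + 44 = 211.
Check: 167 · 211 = 35237.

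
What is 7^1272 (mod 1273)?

7^1 ≡ 7 (mod 1273)
7^2 ≡ 7^2 = 49 ≡ 49 (mod 1273)
7^4 ≡ 49^2 = 2401 ≡ 1128 (mod 1273)
7^8 ≡ 1128^2 = 1272384 ≡ 657 (mod 1273)
7^16 ≡ 657^2 = 431649 ≡ 102 (mod 1273)
7^32 ≡ 102^2 = 10404 ≡ 220 (mod 1273)
7^64 ≡ 220^2 = 48400 ≡ 26 (mod 1273)
7^128 ≡ 26^2 = 676 ≡ 676 (mod 1273)
7^256 ≡ 676^2 = 456976 ≡ 1242 (mod 1273)
7^512 ≡ 1242^2 = 1542564 ≡ 961 (mod 1273)
7^1024 ≡ 961^2 = 923521 ≡ 596 (mod 1273)
1272 = 1024 + 128 + 64 + 32 + 16 + 8 in binary powers of 2.
So 7^1272 ≡ 596 · 676 · 26 · 220 · 102 · 657 ≡ 1179 (mod 1273).
Since 1179 ≠ 1, base 7 is a Fermat witness: 1273 is composite.

1179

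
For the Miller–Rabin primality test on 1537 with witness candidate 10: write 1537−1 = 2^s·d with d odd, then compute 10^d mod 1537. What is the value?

1000

1537 − 1 = 1536 = 2^9 · 3, so d = 3.
10^1 ≡ 10 (mod 1537)
10^2 ≡ 10^2 = 100 ≡ 100 (mod 1537)
3 = 2 + 1 in binary powers of 2.
So 10^3 ≡ 100 · 10 ≡ 1000 (mod 1537).
Squaring chain: 1000 → 950 → 281 → 574 → 558 → 890 → 545 → 384 → 1441; never reaches −1, so base 10 is a Miller–Rabin witness that 1537 is composite.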